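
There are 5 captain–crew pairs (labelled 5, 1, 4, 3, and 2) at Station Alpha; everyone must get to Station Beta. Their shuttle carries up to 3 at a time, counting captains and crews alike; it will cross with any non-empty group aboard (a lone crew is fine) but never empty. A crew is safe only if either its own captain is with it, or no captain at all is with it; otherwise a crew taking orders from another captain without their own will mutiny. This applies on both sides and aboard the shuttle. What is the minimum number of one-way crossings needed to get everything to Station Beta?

Counting alone: each trip to Station Beta takes at most 3 across and each return brings at least 1 back, so after t trips out (and t−1 returns) at most 3t − (t−1) of the 10 are across; that first reaches 10 at t = 5, so at least 9 crossings are needed.
The safety rule pushes this higher. Following every safe sequence of crossings, the most of the 10 that can be at Station Beta as the shuttle arrives there on crossing 9 is 9 — never all 10.
So no plan with fewer than 11 crossings exists, and this one achieves 11:
1. captain 5 and crew 5 cross → Station Beta.
2. captain 5 crosses ← Station Alpha.
3. crew 1, crew 3, and crew 4 cross → Station Beta.
4. crew 5 crosses ← Station Alpha.
5. captain 1, captain 3, and captain 4 cross → Station Beta.
6. captain 1 and crew 1 cross ← Station Alpha.
7. captain 1, captain 2, and captain 5 cross → Station Beta.
8. crew 4 crosses ← Station Alpha.
9. crew 1 and crew 5 cross → Station Beta.
10. crew 5 crosses ← Station Alpha.
11. crew 2, crew 4, and crew 5 cross → Station Beta.

11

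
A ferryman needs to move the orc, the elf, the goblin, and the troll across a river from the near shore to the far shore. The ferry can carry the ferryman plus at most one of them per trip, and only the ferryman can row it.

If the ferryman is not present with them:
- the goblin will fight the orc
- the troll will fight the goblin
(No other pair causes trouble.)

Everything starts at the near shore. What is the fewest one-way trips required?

9

Counting alone: the ferryman can take at most 1 across per trip to the far shore, so moving all 4 needs at least 4 loaded trips out, with a return between consecutive ones — at least 7 crossings.
The safety rule pushes this higher. Following every safe sequence of crossings, the most of the 4 that can be at the far shore as the ferry arrives there on crossing 7 is 3 — never all 4.
So no plan with fewer than 9 crossings exists, and this one achieves 9:
1. Ferryman goes to the far shore with the goblin.  [the near shore: the elf, the orc, the troll | the far shore: the goblin]
2. Ferryman goes back to the near shore alone.  [the near shore: the elf, the orc, the troll | the far shore: the goblin]
3. Ferryman goes to the far shore with the orc.  [the near shore: the elf, the troll | the far shore: the goblin, the orc]
4. Ferryman goes back to the near shore with the goblin.  [the near shore: the elf, the goblin, the troll | the far shore: the orc]
5. Ferryman goes to the far shore with the troll.  [the near shore: the elf, the goblin | the far shore: the orc, the troll]
6. Ferryman goes back to the near shore alone.  [the near shore: the elf, the goblin | the far shore: the orc, the troll]
7. Ferryman goes to the far shore with the elf.  [the near shore: the goblin | the far shore: the elf, the orc, the troll]
8. Ferryman goes back to the near shore alone.  [the near shore: the goblin | the far shore: the elf, the orc, the troll]
9. Ferryman goes to the far shore with the goblin.  [the near shore: — | the far shore: the elf, the goblin, the orc, the troll]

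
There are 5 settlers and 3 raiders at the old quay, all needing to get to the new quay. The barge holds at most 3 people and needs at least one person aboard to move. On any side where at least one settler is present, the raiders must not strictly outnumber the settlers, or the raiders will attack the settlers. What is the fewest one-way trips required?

7

Counting alone: each trip to the new quay takes at most 3 across and each return brings at least 1 back, so after t trips out (and t−1 returns) at most 3t − (t−1) of the 8 are across; that first reaches 8 at t = 4, so at least 7 crossings are needed.
The plan below uses exactly 7 crossings, so it is optimal:
1. 2 raiders → the new quay.  (the old quay: 5S 1R; the new quay: 0S 2R)
2. 1 raider ← the old quay.  (the old quay: 5S 2R; the new quay: 0S 1R)
3. 2 settlers and 1 raider → the new quay.  (the old quay: 3S 1R; the new quay: 2S 2R)
4. 1 raider ← the old quay.  (the old quay: 3S 2R; the new quay: 2S 1R)
5. 1 settler and 2 raiders → the new quay.  (the old quay: 2S 0R; the new quay: 3S 3R)
6. 1 raider ← the old quay.  (the old quay: 2S 1R; the new quay: 3S 2R)
7. 2 settlers and 1 raider → the new quay.  (the old quay: 0S 0R; the new quay: 5S 3R)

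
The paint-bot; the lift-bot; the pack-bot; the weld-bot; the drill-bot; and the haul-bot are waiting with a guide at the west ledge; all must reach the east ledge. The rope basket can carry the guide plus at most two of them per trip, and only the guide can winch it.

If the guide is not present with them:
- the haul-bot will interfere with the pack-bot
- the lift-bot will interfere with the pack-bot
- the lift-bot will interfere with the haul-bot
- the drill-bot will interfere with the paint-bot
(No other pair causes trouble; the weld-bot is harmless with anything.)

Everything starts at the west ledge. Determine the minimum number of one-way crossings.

Whatever the first load, the items left behind include a forbidden pair without the guide. No opening move is safe, so no plan exists.

impossible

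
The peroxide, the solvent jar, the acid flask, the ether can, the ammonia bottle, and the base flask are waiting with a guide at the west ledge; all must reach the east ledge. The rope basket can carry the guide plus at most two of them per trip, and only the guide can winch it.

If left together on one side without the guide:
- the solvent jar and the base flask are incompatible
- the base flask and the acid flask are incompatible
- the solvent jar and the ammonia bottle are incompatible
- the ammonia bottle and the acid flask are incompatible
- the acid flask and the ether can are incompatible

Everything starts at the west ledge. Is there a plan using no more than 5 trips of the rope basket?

No

Counting alone: the guide can take at most 2 across per trip to the east ledge, so moving all 6 needs at least 3 loaded trips out, with a return between consecutive ones — at least 5 crossings.
The safety rule pushes this higher. Following every safe sequence of crossings, the most of the 6 that can be at the east ledge as the rope basket arrives there on crossing 5 is 5 — never all 6.
So the move cannot be finished within 5 crossings. (The shortest complete plan takes 7:)
1. Guide goes to the east ledge with the acid flask and the solvent jar.  [the west ledge: the ammonia bottle, the base flask, the ether can, the peroxide | the east ledge: the acid flask, the solvent jar]
2. Guide goes back to the west ledge alone.  [the west ledge: the ammonia bottle, the base flask, the ether can, the peroxide | the east ledge: the acid flask, the solvent jar]
3. Guide goes to the east ledge with the ether can and the peroxide.  [the west ledge: the ammonia bottle, the base flask | the east ledge: the acid flask, the ether can, the peroxide, the solvent jar]
4. Guide goes back to the west ledge with the acid flask.  [the west ledge: the acid flask, the ammonia bottle, the base flask | the east ledge: the ether can, the peroxide, the solvent jar]
5. Guide goes to the east ledge with the ammonia bottle and the base flask.  [the west ledge: the acid flask | the east ledge: the ammonia bottle, the base flask, the ether can, the peroxide, the solvent jar]
6. Guide goes back to the west ledge with the solvent jar.  [the west ledge: the acid flask, the solvent jar | the east ledge: the ammonia bottle, the base flask, the ether can, the peroxide]
7. Guide goes to the east ledge with the acid flask and the solvent jar.  [the west ledge: — | the east ledge: the acid flask, the ammonia bottle, the base flask, the ether can, the peroxide, the solvent jar]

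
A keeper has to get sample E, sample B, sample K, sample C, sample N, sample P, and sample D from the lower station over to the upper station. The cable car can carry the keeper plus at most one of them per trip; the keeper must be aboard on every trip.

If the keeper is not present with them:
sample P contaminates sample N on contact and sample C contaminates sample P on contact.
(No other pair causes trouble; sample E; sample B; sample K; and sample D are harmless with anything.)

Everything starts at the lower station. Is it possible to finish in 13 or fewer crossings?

Counting alone: the keeper can take at most 1 across per trip to the upper station, so moving all 7 needs at least 7 loaded trips out, with a return between consecutive ones — at least 13 crossings.
The safety rule pushes this higher. Following every safe sequence of crossings, the most of the 7 that can be at the upper station as the cable car arrives there on crossing 13 is 6 — never all 7.
So the move cannot be finished within 13 crossings. (The shortest complete plan takes 15:)
1. Keeper goes to the upper station with sample P.
2. Keeper goes back to the lower station alone.
3. Keeper goes to the upper station with sample E.
4. Keeper goes back to the lower station alone.
5. Keeper goes to the upper station with sample B.
6. Keeper goes back to the lower station alone.
7. Keeper goes to the upper station with sample K.
8. Keeper goes back to the lower station alone.
9. Keeper goes to the upper station with sample C.
10. Keeper goes back to the lower station with sample P.
11. Keeper goes to the upper station with sample N.
12. Keeper goes back to the lower station alone.
13. Keeper goes to the upper station with sample D.
14. Keeper goes back to the lower station alone.
15. Keeper goes to the upper station with sample P.

No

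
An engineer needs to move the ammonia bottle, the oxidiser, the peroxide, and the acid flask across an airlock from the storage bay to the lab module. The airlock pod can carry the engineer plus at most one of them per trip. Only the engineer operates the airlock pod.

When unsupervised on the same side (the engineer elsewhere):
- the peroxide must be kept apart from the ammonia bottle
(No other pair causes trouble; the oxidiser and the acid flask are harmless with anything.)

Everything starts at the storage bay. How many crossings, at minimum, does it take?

Counting alone: the engineer can take at most 1 across per trip to the lab module, so moving all 4 needs at least 4 loaded trips out, with a return between consecutive ones — at least 7 crossings.
The plan below uses exactly 7 crossings, so it is optimal:
1. Engineer goes to the lab module with the ammonia bottle.
2. Engineer goes back to the storage bay alone.
3. Engineer goes to the lab module with the oxidiser.
4. Engineer goes back to the storage bay alone.
5. Engineer goes to the lab module with the acid flask.
6. Engineer goes back to the storage bay alone.
7. Engineer goes to the lab module with the peroxide.

7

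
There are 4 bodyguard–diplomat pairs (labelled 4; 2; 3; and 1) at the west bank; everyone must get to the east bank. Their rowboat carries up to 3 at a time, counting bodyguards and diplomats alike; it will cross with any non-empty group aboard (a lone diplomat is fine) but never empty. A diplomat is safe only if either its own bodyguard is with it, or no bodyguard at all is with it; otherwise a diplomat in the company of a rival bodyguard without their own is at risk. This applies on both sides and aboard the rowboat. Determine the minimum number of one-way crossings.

9

Counting alone: each trip to the east bank takes at most 3 across and each return brings at least 1 back, so after t trips out (and t−1 returns) at most 3t − (t−1) of the 8 are across; that first reaches 8 at t = 4, so at least 7 crossings are needed.
The safety rule pushes this higher. Following every safe sequence of crossings, the most of the 8 that can be at the east bank as the rowboat arrives there on crossing 7 is 7 — never all 8.
So no plan with fewer than 9 crossings exists, and this one achieves 9:
1. bodyguard 4 and diplomat 4 cross → the east bank.
2. bodyguard 4 crosses ← the west bank.
3. bodyguard 2, bodyguard 4, and diplomat 2 cross → the east bank.
4. bodyguard 4 and diplomat 4 cross ← the west bank.
5. bodyguard 1, bodyguard 3, and bodyguard 4 cross → the east bank.
6. diplomat 2 crosses ← the west bank.
7. diplomat 2 and diplomat 4 cross → the east bank.
8. diplomat 4 crosses ← the west bank.
9. diplomat 1, diplomat 3, and diplomat 4 cross → the east bank.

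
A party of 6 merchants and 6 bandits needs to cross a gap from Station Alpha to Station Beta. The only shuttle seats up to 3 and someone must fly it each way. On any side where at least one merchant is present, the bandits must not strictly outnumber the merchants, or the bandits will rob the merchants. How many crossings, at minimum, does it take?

impossible

Following every safe sequence of crossings from the start, the most of the 12 that can be at Station Beta as the shuttle arrives there on crossings 1, 3, 5 is 3, 5, 6 respectively; the best ever achieved is 6 of 12.
From crossing 7 on, no configuration arises that was not already reachable earlier: only 17 distinct safe configurations (who is on which side, and where the shuttle is) can ever be reached, none of them has everyone across, and every continuation just revisits them. They are: 0 merchants + 0 bandits across (shuttle back at the start); 0 merchants + 1 bandit across (shuttle there); 0 merchants + 1 bandit across (shuttle back at the start); 0 merchants + 2 bandits across (shuttle there); 0 merchants + 2 bandits across (shuttle back at the start); 0 merchants + 3 bandits across (shuttle there); 0 merchants + 3 bandits across (shuttle back at the start); 0 merchants + 4 bandits across (shuttle there); 0 merchants + 4 bandits across (shuttle back at the start); 0 merchants + 5 bandits across (shuttle there); 0 merchants + 5 bandits across (shuttle back at the start); 0 merchants + 6 bandits across (shuttle there); 1 merchant + 1 bandit across (shuttle there); 1 merchant + 1 bandit across (shuttle back at the start); 2 merchants + 2 bandits across (shuttle there); 2 merchants + 2 bandits across (shuttle back at the start); 3 merchants + 3 bandits across (shuttle there). So no valid plan exists.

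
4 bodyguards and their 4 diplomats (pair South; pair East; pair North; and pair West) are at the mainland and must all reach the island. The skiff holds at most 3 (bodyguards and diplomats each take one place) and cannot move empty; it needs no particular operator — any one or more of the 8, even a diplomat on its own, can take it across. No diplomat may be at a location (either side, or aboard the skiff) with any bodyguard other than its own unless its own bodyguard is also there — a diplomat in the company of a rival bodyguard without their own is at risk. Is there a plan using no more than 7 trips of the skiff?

No

Counting alone: each trip to the island takes at most 3 across and each return brings at least 1 back, so after t trips out (and t−1 returns) at most 3t − (t−1) of the 8 are across; that first reaches 8 at t = 4, so at least 7 crossings are needed.
The safety rule pushes this higher. Following every safe sequence of crossings, the most of the 8 that can be at the island as the skiff arrives there on crossing 7 is 7 — never all 8.
So the move cannot be finished within 7 crossings. (The shortest complete plan takes 9:)
1. bodyguard South and diplomat South cross → the island.
2. bodyguard South crosses ← the mainland.
3. bodyguard East, bodyguard South, and diplomat East cross → the island.
4. bodyguard South and diplomat South cross ← the mainland.
5. bodyguard North, bodyguard South, and bodyguard West cross → the island.
6. diplomat East crosses ← the mainland.
7. diplomat East and diplomat South cross → the island.
8. diplomat South crosses ← the mainland.
9. diplomat North, diplomat South, and diplomat West cross → the island.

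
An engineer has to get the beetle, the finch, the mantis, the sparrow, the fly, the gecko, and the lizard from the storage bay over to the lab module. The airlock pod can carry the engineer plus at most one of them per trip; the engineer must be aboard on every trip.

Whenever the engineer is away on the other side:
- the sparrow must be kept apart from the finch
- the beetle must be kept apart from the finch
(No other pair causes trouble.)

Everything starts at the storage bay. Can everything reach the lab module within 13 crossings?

Counting alone: the engineer can take at most 1 across per trip to the lab module, so moving all 7 needs at least 7 loaded trips out, with a return between consecutive ones — at least 13 crossings.
The safety rule pushes this higher. Following every safe sequence of crossings, the most of the 7 that can be at the lab module as the airlock pod arrives there on crossing 13 is 6 — never all 7.
So the move cannot be finished within 13 crossings. (The shortest complete plan takes 15:)
1. Engineer goes to the lab module with the finch.  [the storage bay: the beetle, the fly, the gecko, the lizard, the mantis, the sparrow | the lab module: the finch]
2. Engineer goes back to the storage bay alone.  [the storage bay: the beetle, the fly, the gecko, the lizard, the mantis, the sparrow | the lab module: the finch]
3. Engineer goes to the lab module with the beetle.  [the storage bay: the fly, the gecko, the lizard, the mantis, the sparrow | the lab module: the beetle, the finch]
4. Engineer goes back to the storage bay with the finch.  [the storage bay: the finch, the fly, the gecko, the lizard, the mantis, the sparrow | the lab module: the beetle]
5. Engineer goes to the lab module with the sparrow.  [the storage bay: the finch, the fly, the gecko, the lizard, the mantis | the lab module: the beetle, the sparrow]
6. Engineer goes back to the storage bay alone.  [the storage bay: the finch, the fly, the gecko, the lizard, the mantis | the lab module: the beetle, the sparrow]
7. Engineer goes to the lab module with the mantis.  [the storage bay: the finch, the fly, the gecko, the lizard | the lab module: the beetle, the mantis, the sparrow]
8. Engineer goes back to the storage bay alone.  [the storage bay: the finch, the fly, the gecko, the lizard | the lab module: the beetle, the mantis, the sparrow]
9. Engineer goes to the lab module with the fly.  [the storage bay: the finch, the gecko, the lizard | the lab module: the beetle, the fly, the mantis, the sparrow]
10. Engineer goes back to the storage bay alone.  [the storage bay: the finch, the gecko, the lizard | the lab module: the beetle, the fly, the mantis, the sparrow]
11. Engineer goes to the lab module with the gecko.  [the storage bay: the finch, the lizard | the lab module: the beetle, the fly, the gecko, the mantis, the sparrow]
12. Engineer goes back to the storage bay alone.  [the storage bay: the finch, the lizard | the lab module: the beetle, the fly, the gecko, the mantis, the sparrow]
13. Engineer goes to the lab module with the lizard.  [the storage bay: the finch | the lab module: the beetle, the fly, the gecko, the lizard, the mantis, the sparrow]
14. Engineer goes back to the storage bay alone.  [the storage bay: the finch | the lab module: the beetle, the fly, the gecko, the lizard, the mantis, the sparrow]
15. Engineer goes to the lab module with the finch.  [the storage bay: — | the lab module: the beetle, the finch, the fly, the gecko, the lizard, the mantis, the sparrow]

No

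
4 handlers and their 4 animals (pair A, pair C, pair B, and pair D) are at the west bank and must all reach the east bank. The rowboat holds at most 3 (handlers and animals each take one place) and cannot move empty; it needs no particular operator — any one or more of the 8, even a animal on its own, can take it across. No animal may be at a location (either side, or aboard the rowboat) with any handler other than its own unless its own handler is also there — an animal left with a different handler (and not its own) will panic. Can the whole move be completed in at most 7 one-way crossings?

No

Counting alone: each trip to the east bank takes at most 3 across and each return brings at least 1 back, so after t trips out (and t−1 returns) at most 3t − (t−1) of the 8 are across; that first reaches 8 at t = 4, so at least 7 crossings are needed.
The safety rule pushes this higher. Following every safe sequence of crossings, the most of the 8 that can be at the east bank as the rowboat arrives there on crossing 7 is 7 — never all 8.
So the move cannot be finished within 7 crossings. (The shortest complete plan takes 9:)
1. animal A and handler A cross → the east bank.
2. handler A crosses ← the west bank.
3. animal C, handler A, and handler C cross → the east bank.
4. animal A and handler A cross ← the west bank.
5. handler A, handler B, and handler D cross → the east bank.
6. animal C crosses ← the west bank.
7. animal A and animal C cross → the east bank.
8. animal A crosses ← the west bank.
9. animal A, animal B, and animal D cross → the east bank.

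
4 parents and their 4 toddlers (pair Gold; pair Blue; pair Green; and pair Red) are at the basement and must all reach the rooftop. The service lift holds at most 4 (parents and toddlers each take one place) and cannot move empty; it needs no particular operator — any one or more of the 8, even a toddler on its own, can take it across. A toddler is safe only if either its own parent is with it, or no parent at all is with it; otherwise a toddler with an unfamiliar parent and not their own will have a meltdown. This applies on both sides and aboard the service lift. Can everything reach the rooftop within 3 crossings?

No

Counting alone: each trip to the rooftop takes at most 4 across and each return brings at least 1 back, so after t trips out (and t−1 returns) at most 4t − (t−1) of the 8 are across; that first reaches 8 at t = 3, so at least 5 crossings are needed.
Since 3 < 5, 3 crossings cannot be enough. (The shortest complete plan in fact takes 5:)
1. parent Gold and toddler Gold cross → the rooftop.
2. parent Gold crosses ← the basement.
3. parent Blue, parent Gold, parent Green, and parent Red cross → the rooftop.
4. toddler Gold crosses ← the basement.
5. toddler Blue, toddler Gold, toddler Green, and toddler Red cross → the rooftop.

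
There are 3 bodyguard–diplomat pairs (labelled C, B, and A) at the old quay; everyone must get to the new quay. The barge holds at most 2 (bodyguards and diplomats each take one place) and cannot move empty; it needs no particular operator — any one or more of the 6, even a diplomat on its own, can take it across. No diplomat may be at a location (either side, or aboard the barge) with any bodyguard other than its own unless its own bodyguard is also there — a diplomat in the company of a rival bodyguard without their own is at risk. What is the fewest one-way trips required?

11

Counting alone: each trip to the new quay takes at most 2 across and each return brings at least 1 back, so after t trips out (and t−1 returns) at most 2t − (t−1) of the 6 are across; that first reaches 6 at t = 5, so at least 9 crossings are needed.
The safety rule pushes this higher. Following every safe sequence of crossings, the most of the 6 that can be at the new quay as the barge arrives there on crossing 9 is 5 — never all 6.
So no plan with fewer than 11 crossings exists, and this one achieves 11:
1. bodyguard C and diplomat C cross → the new quay.
2. bodyguard C crosses ← the old quay.
3. diplomat A and diplomat B cross → the new quay.
4. diplomat C crosses ← the old quay.
5. bodyguard A and bodyguard B cross → the new quay.
6. bodyguard B and diplomat B cross ← the old quay.
7. bodyguard B and bodyguard C cross → the new quay.
8. diplomat A crosses ← the old quay.
9. diplomat B and diplomat C cross → the new quay.
10. bodyguard A crosses ← the old quay.
11. bodyguard A and diplomat A cross → the new quay.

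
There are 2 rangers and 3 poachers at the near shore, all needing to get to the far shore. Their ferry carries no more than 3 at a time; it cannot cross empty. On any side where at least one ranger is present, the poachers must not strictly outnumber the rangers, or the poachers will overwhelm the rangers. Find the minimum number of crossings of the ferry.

The poachers already outnumber the rangers at the near shore before anyone moves, so the starting position itself is disallowed.

impossible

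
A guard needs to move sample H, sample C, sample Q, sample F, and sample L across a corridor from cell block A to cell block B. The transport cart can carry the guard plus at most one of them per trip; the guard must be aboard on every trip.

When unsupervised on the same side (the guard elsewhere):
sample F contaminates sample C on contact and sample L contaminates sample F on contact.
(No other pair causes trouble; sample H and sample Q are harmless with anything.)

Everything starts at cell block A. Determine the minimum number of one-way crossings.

11

Counting alone: the guard can take at most 1 across per trip to cell block B, so moving all 5 needs at least 5 loaded trips out, with a return between consecutive ones — at least 9 crossings.
The safety rule pushes this higher. Following every safe sequence of crossings, the most of the 5 that can be at cell block B as the transport cart arrives there on crossing 9 is 4 — never all 5.
So no plan with fewer than 11 crossings exists, and this one achieves 11:
1. Guard goes to cell block B with sample F.  [cell block A: sample C, sample H, sample L, sample Q | cell block B: sample F]
2. Guard goes back to cell block A alone.  [cell block A: sample C, sample H, sample L, sample Q | cell block B: sample F]
3. Guard goes to cell block B with sample H.  [cell block A: sample C, sample L, sample Q | cell block B: sample F, sample H]
4. Guard goes back to cell block A alone.  [cell block A: sample C, sample L, sample Q | cell block B: sample F, sample H]
5. Guard goes to cell block B with sample C.  [cell block A: sample L, sample Q | cell block B: sample C, sample F, sample H]
6. Guard goes back to cell block A with sample F.  [cell block A: sample F, sample L, sample Q | cell block B: sample C, sample H]
7. Guard goes to cell block B with sample L.  [cell block A: sample F, sample Q | cell block B: sample C, sample H, sample L]
8. Guard goes back to cell block A alone.  [cell block A: sample F, sample Q | cell block B: sample C, sample H, sample L]
9. Guard goes to cell block B with sample Q.  [cell block A: sample F | cell block B: sample C, sample H, sample L, sample Q]
10. Guard goes back to cell block A alone.  [cell block A: sample F | cell block B: sample C, sample H, sample L, sample Q]
11. Guard goes to cell block B with sample F.  [cell block A: — | cell block B: sample C, sample F, sample H, sample L, sample Q]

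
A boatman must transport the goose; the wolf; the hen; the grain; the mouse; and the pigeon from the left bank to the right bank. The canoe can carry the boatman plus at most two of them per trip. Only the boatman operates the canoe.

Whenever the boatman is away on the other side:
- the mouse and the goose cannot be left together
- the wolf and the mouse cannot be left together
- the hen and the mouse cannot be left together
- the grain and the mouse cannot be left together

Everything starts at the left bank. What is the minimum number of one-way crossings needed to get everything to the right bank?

7

Counting alone: the boatman can take at most 2 across per trip to the right bank, so moving all 6 needs at least 3 loaded trips out, with a return between consecutive ones — at least 5 crossings.
The safety rule pushes this higher. Following every safe sequence of crossings, the most of the 6 that can be at the right bank as the canoe arrives there on crossing 5 is 5 — never all 6.
So no plan with fewer than 7 crossings exists, and this one achieves 7:
1. Boatman goes to the right bank with the mouse.  [the left bank: the goose, the grain, the hen, the pigeon, the wolf | the right bank: the mouse]
2. Boatman goes back to the left bank alone.  [the left bank: the goose, the grain, the hen, the pigeon, the wolf | the right bank: the mouse]
3. Boatman goes to the right bank with the goose and the wolf.  [the left bank: the grain, the hen, the pigeon | the right bank: the goose, the mouse, the wolf]
4. Boatman goes back to the left bank with the mouse.  [the left bank: the grain, the hen, the mouse, the pigeon | the right bank: the goose, the wolf]
5. Boatman goes to the right bank with the grain and the hen.  [the left bank: the mouse, the pigeon | the right bank: the goose, the grain, the hen, the wolf]
6. Boatman goes back to the left bank alone.  [the left bank: the mouse, the pigeon | the right bank: the goose, the grain, the hen, the wolf]
7. Boatman goes to the right bank with the mouse and the pigeon.  [the left bank: — | the right bank: the goose, the grain, the hen, the mouse, the pigeon, the wolf]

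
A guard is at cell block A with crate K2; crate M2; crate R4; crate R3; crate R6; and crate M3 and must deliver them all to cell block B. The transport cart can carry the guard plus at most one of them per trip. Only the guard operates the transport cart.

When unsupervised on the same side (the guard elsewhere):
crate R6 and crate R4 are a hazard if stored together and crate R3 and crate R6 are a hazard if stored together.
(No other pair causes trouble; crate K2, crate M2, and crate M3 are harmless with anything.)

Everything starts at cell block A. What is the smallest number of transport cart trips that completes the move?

Counting alone: the guard can take at most 1 across per trip to cell block B, so moving all 6 needs at least 6 loaded trips out, with a return between consecutive ones — at least 11 crossings.
The safety rule pushes this higher. Following every safe sequence of crossings, the most of the 6 that can be at cell block B as the transport cart arrives there on crossing 11 is 5 — never all 6.
So no plan with fewer than 13 crossings exists, and this one achieves 13:
1. Guard goes to cell block B with crate R6.
2. Guard goes back to cell block A alone.
3. Guard goes to cell block B with crate K2.
4. Guard goes back to cell block A alone.
5. Guard goes to cell block B with crate M2.
6. Guard goes back to cell block A alone.
7. Guard goes to cell block B with crate R4.
8. Guard goes back to cell block A with crate R6.
9. Guard goes to cell block B with crate R3.
10. Guard goes back to cell block A alone.
11. Guard goes to cell block B with crate M3.
12. Guard goes back to cell block A alone.
13. Guard goes to cell block B with crate R6.

13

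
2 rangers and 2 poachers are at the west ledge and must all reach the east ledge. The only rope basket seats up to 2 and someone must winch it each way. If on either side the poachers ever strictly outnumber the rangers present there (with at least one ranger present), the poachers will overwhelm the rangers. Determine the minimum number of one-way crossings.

5

Counting alone: each trip to the east ledge takes at most 2 across and each return brings at least 1 back, so after t trips out (and t−1 returns) at most 2t − (t−1) of the 4 are across; that first reaches 4 at t = 3, so at least 5 crossings are needed.
The plan below uses exactly 5 crossings, so it is optimal:
1. 2 poachers → the east ledge.  (the west ledge: 2R 0P; the east ledge: 0R 2P)
2. 1 poacher ← the west ledge.  (the west ledge: 2R 1P; the east ledge: 0R 1P)
3. 2 rangers → the east ledge.  (the west ledge: 0R 1P; the east ledge: 2R 1P)
4. 1 poacher ← the west ledge.  (the west ledge: 0R 2P; the east ledge: 2R 0P)
5. 2 poachers → the east ledge.  (the west ledge: 0R 0P; the east ledge: 2R 2P)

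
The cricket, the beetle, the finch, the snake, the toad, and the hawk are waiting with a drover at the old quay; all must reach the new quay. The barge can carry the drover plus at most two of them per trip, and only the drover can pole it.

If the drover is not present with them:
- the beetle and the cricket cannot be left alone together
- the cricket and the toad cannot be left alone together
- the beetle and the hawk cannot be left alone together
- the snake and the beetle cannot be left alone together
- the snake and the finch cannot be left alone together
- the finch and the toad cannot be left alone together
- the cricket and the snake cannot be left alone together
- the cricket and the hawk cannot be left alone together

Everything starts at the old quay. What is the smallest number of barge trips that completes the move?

impossible

Whatever the first load, the items left behind include a forbidden pair without the drover. No opening move is safe, so no plan exists.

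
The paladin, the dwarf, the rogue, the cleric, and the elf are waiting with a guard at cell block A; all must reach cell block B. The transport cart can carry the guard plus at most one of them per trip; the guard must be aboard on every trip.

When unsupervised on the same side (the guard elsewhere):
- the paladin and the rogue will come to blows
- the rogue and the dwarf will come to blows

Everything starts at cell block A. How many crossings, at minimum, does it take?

11

Counting alone: the guard can take at most 1 across per trip to cell block B, so moving all 5 needs at least 5 loaded trips out, with a return between consecutive ones — at least 9 crossings.
The safety rule pushes this higher. Following every safe sequence of crossings, the most of the 5 that can be at cell block B as the transport cart arrives there on crossing 9 is 4 — never all 5.
So no plan with fewer than 11 crossings exists, and this one achieves 11:
1. Guard goes to cell block B with the rogue.  [cell block A: the cleric, the dwarf, the elf, the paladin | cell block B: the rogue]
2. Guard goes back to cell block A alone.  [cell block A: the cleric, the dwarf, the elf, the paladin | cell block B: the rogue]
3. Guard goes to cell block B with the paladin.  [cell block A: the cleric, the dwarf, the elf | cell block B: the paladin, the rogue]
4. Guard goes back to cell block A with the rogue.  [cell block A: the cleric, the dwarf, the elf, the rogue | cell block B: the paladin]
5. Guard goes to cell block B with the dwarf.  [cell block A: the cleric, the elf, the rogue | cell block B: the dwarf, the paladin]
6. Guard goes back to cell block A alone.  [cell block A: the cleric, the elf, the rogue | cell block B: the dwarf, the paladin]
7. Guard goes to cell block B with the cleric.  [cell block A: the elf, the rogue | cell block B: the cleric, the dwarf, the paladin]
8. Guard goes back to cell block A alone.  [cell block A: the elf, the rogue | cell block B: the cleric, the dwarf, the paladin]
9. Guard goes to cell block B with the elf.  [cell block A: the rogue | cell block B: the cleric, the dwarf, the elf, the paladin]
10. Guard goes back to cell block A alone.  [cell block A: the rogue | cell block B: the cleric, the dwarf, the elf, the paladin]
11. Guard goes to cell block B with the rogue.  [cell block A: — | cell block B: the cleric, the dwarf, the elf, the paladin, the rogue]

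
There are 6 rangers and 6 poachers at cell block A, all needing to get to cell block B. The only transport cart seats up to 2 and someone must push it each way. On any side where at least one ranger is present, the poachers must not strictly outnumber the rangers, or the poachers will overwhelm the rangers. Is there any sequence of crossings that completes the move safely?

No

Following every safe sequence of crossings from the start, the most of the 12 that can be at cell block B as the transport cart arrives there on crossings 1, 3, 5, 7, 9 is 2, 3, 4, 5, 6 respectively; the best ever achieved is 6 of 12.
From crossing 11 on, no configuration arises that was not already reachable earlier: only 15 distinct safe configurations (who is on which side, and where the transport cart is) can ever be reached, none of them has everyone across, and every continuation just revisits them. They are: 0 rangers + 0 poachers across (transport cart back at the start); 0 rangers + 1 poacher across (transport cart there); 0 rangers + 1 poacher across (transport cart back at the start); 0 rangers + 2 poachers across (transport cart there); 0 rangers + 2 poachers across (transport cart back at the start); 0 rangers + 3 poachers across (transport cart there); 0 rangers + 3 poachers across (transport cart back at the start); 0 rangers + 4 poachers across (transport cart there); 0 rangers + 4 poachers across (transport cart back at the start); 0 rangers + 5 poachers across (transport cart there); 0 rangers + 5 poachers across (transport cart back at the start); 0 rangers + 6 poachers across (transport cart there); 1 ranger + 1 poacher across (transport cart there); 1 ranger + 1 poacher across (transport cart back at the start); 2 rangers + 2 poachers across (transport cart there). So no valid plan exists.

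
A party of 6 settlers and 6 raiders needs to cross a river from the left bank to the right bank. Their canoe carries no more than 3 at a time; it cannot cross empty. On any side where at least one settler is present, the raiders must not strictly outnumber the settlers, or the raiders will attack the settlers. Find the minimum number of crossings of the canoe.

Following every safe sequence of crossings from the start, the most of the 12 that can be at the right bank as the canoe arrives there on crossings 1, 3, 5 is 3, 5, 6 respectively; the best ever achieved is 6 of 12.
From crossing 7 on, no configuration arises that was not already reachable earlier: only 17 distinct safe configurations (who is on which side, and where the canoe is) can ever be reached, none of them has everyone across, and every continuation just revisits them. They are: 0 settlers + 0 raiders across (canoe back at the start); 0 settlers + 1 raider across (canoe there); 0 settlers + 1 raider across (canoe back at the start); 0 settlers + 2 raiders across (canoe there); 0 settlers + 2 raiders across (canoe back at the start); 0 settlers + 3 raiders across (canoe there); 0 settlers + 3 raiders across (canoe back at the start); 0 settlers + 4 raiders across (canoe there); 0 settlers + 4 raiders across (canoe back at the start); 0 settlers + 5 raiders across (canoe there); 0 settlers + 5 raiders across (canoe back at the start); 0 settlers + 6 raiders across (canoe there); 1 settler + 1 raider across (canoe there); 1 settler + 1 raider across (canoe back at the start); 2 settlers + 2 raiders across (canoe there); 2 settlers + 2 raiders across (canoe back at the start); 3 settlers + 3 raiders across (canoe there). So no valid plan exists.

impossible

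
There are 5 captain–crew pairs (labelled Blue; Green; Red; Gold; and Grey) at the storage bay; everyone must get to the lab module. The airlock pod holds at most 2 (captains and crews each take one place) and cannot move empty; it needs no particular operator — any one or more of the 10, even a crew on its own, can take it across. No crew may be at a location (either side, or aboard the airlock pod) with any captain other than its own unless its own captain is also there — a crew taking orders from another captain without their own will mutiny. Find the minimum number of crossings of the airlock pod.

impossible

Following every safe sequence of crossings from the start, the most of the 10 that can be at the lab module as the airlock pod arrives there on crossings 1, 3, 5, 7 is 2, 3, 4, 5 respectively; the best ever achieved is 5 of 10.
From crossing 9 on, no configuration arises that was not already reachable earlier: only 82 distinct safe configurations (who is on which side, and where the airlock pod is) can ever be reached, none of them has everyone across, and every continuation just revisits them. So no valid plan exists.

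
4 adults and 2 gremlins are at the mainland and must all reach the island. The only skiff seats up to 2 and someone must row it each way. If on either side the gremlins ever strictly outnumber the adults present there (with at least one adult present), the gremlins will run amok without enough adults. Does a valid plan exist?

1. 2 gremlins → the island.  (the mainland: 4A 0G; the island: 0A 2G)
2. 1 gremlin ← the mainland.  (the mainland: 4A 1G; the island: 0A 1G)
3. 2 adults → the island.  (the mainland: 2A 1G; the island: 2A 1G)
4. 1 gremlin ← the mainland.  (the mainland: 2A 2G; the island: 2A 0G)
5. 2 gremlins → the island.  (the mainland: 2A 0G; the island: 2A 2G)
6. 1 gremlin ← the mainland.  (the mainland: 2A 1G; the island: 2A 1G)
7. 1 adult and 1 gremlin → the island.  (the mainland: 1A 0G; the island: 3A 2G)
8. 1 gremlin ← the mainland.  (the mainland: 1A 1G; the island: 3A 1G)
9. 1 adult and 1 gremlin → the island.  (the mainland: 0A 0G; the island: 4A 2G)

Yes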